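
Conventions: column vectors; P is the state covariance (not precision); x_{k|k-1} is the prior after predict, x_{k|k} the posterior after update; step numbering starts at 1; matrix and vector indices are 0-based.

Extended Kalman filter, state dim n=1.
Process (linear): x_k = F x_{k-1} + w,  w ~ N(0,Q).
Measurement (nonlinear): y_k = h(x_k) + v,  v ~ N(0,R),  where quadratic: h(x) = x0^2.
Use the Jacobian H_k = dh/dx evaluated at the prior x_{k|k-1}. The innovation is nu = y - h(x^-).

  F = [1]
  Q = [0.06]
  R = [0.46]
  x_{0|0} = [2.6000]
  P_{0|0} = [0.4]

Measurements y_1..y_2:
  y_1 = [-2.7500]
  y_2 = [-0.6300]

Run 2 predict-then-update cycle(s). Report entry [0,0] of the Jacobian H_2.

step 1: x^-=[2.6000]  P^-=[0.4600]  H_jac=[5.2000]  S=[12.8984]  K=[0.1854]  nu=[-9.5100]  x^+=[0.8364]  P^+=[0.0164]
step 2: x^-=[0.8364]  P^-=[0.0764]  H_jac=[1.6728]  S=[0.6738]  K=[0.1897]  nu=[-1.3295]  x^+=[0.5842]  P^+=[0.0522]

H_jac[0,0] = 1.6728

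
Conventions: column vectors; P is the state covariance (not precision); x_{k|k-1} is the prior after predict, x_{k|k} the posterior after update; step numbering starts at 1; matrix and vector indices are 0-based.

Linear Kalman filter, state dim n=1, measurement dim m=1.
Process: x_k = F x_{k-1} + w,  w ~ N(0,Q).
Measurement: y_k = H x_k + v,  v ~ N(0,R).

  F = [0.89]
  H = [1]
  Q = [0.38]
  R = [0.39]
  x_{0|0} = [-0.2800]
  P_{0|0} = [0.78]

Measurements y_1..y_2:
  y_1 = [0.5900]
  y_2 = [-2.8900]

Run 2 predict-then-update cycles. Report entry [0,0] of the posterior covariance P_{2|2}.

step 1: x^-=[-0.2492]  P^-=[0.9978]  S=[1.3878]  K=[0.7190]  nu=[0.8392]  x^+=[0.3542]  P^+=[0.2804]
step 2: x^-=[0.3152]  P^-=[0.6021]  S=[0.9921]  K=[0.6069]  nu=[-3.2052]  x^+=[-1.6300]  P^+=[0.2367]

P_post[0,0] = 0.2367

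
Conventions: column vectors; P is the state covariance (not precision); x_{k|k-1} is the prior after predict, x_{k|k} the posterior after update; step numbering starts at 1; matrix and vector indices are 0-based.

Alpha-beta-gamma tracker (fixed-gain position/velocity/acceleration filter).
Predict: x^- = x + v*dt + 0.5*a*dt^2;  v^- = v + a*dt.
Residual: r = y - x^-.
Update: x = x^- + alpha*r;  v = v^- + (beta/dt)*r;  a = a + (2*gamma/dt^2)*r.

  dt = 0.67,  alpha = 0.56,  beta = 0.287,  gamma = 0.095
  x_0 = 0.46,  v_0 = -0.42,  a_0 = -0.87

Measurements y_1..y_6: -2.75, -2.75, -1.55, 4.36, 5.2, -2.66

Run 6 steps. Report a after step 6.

a_post = 0.5532

step 1: x_pred=-0.0167  r=-2.7333  x^+=-1.5473  v^+=-2.1737  a^+=-2.0269
step 2: x_pred=-3.4587  r=0.7087  x^+=-3.0618  v^+=-3.2282  a^+=-1.7269
step 3: x_pred=-5.6123  r=4.0623  x^+=-3.3374  v^+=-2.6451  a^+=-0.0075
step 4: x_pred=-5.1113  r=9.4713  x^+=0.1926  v^+=1.4070  a^+=4.0013
step 5: x_pred=2.0334  r=3.1666  x^+=3.8067  v^+=5.4443  a^+=5.3416
step 6: x_pred=8.6533  r=-11.3133  x^+=2.3178  v^+=4.1770  a^+=0.5532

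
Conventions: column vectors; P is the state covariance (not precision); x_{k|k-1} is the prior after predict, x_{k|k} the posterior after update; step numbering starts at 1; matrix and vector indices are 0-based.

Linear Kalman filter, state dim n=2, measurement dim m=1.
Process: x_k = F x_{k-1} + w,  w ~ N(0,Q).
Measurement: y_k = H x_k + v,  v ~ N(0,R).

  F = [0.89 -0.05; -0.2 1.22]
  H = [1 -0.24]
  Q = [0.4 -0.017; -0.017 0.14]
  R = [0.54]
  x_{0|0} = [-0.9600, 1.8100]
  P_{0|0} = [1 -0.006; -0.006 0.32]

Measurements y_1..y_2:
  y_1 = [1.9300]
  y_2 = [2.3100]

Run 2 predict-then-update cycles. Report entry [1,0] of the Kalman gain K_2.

K[1,0] = -0.2454

step 1: x^-=[-0.9449, 2.4002]  P^-=[1.1934 -0.2211; -0.2211 0.6592]  S=[1.8775]  K=[0.6639; -0.2020]  nu=[3.4509]  x^+=[1.3462, 1.7030]  P^+=[0.3659 0.0307; 0.0307 0.5826]
step 2: x^-=[1.1130, 1.8085]  P^-=[0.6885 -0.0840; -0.0840 1.0068]  S=[1.3268]  K=[0.5341; -0.2454]  nu=[1.6311]  x^+=[1.9841, 1.4082]  P^+=[0.3100 0.0899; 0.0899 0.9269]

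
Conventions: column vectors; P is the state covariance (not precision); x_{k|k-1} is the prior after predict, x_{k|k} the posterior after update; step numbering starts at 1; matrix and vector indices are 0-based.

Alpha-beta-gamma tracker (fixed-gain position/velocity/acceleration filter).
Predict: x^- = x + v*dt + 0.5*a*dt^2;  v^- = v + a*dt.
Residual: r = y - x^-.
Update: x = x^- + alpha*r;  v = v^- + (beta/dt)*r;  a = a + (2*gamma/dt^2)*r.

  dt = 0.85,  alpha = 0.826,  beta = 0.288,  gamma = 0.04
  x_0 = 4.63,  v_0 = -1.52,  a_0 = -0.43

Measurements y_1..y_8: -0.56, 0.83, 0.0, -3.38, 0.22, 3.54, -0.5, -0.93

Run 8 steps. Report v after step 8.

step 1: x_pred=3.1827  r=-3.7427  x^+=0.0912  v^+=-3.1536  a^+=-0.8444
step 2: x_pred=-2.8944  r=3.7244  x^+=0.1820  v^+=-2.6094  a^+=-0.4320
step 3: x_pred=-2.1921  r=2.1921  x^+=-0.3814  v^+=-2.2339  a^+=-0.1893
step 4: x_pred=-2.3486  r=-1.0314  x^+=-3.2005  v^+=-2.7443  a^+=-0.3035
step 5: x_pred=-5.6428  r=5.8628  x^+=-0.8001  v^+=-1.0158  a^+=0.3457
step 6: x_pred=-1.5387  r=5.0787  x^+=2.6563  v^+=0.9988  a^+=0.9080
step 7: x_pred=3.8333  r=-4.3333  x^+=0.2540  v^+=0.3024  a^+=0.4282
step 8: x_pred=0.6657  r=-1.5957  x^+=-0.6523  v^+=0.1257  a^+=0.2515

v_post = 0.1257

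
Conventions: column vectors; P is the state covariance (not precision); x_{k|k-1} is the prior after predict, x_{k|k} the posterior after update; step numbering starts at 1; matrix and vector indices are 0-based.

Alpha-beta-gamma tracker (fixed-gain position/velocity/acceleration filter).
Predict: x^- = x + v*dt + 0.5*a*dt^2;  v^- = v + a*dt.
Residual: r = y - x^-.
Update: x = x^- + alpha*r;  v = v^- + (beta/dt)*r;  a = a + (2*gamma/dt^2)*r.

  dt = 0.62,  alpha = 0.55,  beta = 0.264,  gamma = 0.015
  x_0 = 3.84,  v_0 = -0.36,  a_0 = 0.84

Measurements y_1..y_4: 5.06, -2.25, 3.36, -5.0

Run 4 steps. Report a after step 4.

step 1: x_pred=3.7782  r=1.2818  x^+=4.4832  v^+=0.7066  a^+=0.9400
step 2: x_pred=5.1020  r=-7.3520  x^+=1.0584  v^+=-1.8411  a^+=0.3663
step 3: x_pred=-0.0127  r=3.3727  x^+=1.8423  v^+=-0.1779  a^+=0.6295
step 4: x_pred=1.8530  r=-6.8530  x^+=-1.9162  v^+=-2.7057  a^+=0.0946

a_post = 0.0946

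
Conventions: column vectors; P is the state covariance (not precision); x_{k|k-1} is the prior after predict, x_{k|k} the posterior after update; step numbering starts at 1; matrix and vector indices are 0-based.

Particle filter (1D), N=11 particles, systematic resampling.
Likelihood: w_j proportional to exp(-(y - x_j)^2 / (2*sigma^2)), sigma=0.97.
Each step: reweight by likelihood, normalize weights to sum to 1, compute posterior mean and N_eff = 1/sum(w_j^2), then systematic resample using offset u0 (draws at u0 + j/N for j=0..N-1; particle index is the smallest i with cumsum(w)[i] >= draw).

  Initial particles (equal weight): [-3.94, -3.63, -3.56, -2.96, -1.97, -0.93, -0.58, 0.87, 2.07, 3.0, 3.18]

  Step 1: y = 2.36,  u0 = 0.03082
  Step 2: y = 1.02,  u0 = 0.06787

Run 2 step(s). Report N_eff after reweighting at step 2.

step 1: w=[0.0000, 0.0000, 0.0000, 0.0000, 0.0000, 0.0011, 0.0036, 0.1105, 0.3439, 0.2893, 0.2516]  mean=2.4725  Neff=3.6046  idx=[7, 8, 8, 8, 8, 9, 9, 9, 10, 10, 10]
step 2: w=[0.2574, 0.1450, 0.1450, 0.1450, 0.1450, 0.0324, 0.0324, 0.0324, 0.0218, 0.0218, 0.0218]  mean=1.9243  Neff=6.4566  idx=[0, 0, 0, 1, 2, 2, 3, 4, 4, 6, 9]

N_eff = 6.4566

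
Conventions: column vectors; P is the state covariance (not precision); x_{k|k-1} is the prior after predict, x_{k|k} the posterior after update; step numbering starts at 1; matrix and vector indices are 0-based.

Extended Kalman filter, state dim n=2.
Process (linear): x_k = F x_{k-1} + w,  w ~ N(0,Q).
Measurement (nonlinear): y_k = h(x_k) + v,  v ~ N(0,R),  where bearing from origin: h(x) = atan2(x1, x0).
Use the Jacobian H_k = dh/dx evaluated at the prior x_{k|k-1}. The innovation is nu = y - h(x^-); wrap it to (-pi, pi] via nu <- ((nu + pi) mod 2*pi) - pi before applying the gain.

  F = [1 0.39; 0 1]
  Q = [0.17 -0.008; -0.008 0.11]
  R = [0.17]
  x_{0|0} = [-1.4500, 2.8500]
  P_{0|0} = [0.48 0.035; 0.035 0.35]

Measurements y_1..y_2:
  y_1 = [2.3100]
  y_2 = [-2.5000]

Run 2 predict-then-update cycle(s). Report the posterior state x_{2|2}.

x_post = [-2.2516, 1.9637]

step 1: x^-=[-0.3385, 2.8500]  P^-=[0.7305 0.1635; 0.1635 0.4600]  H_jac=[-0.3460 -0.0411]  S=[0.2629]  K=[-0.9871; -0.2871]  nu=[0.6210]  x^+=[-0.9515, 2.6717]  P^+=[0.4744 0.0890; 0.0890 0.4383]
step 2: x^-=[0.0905, 2.6717]  P^-=[0.7805 0.2520; 0.2520 0.5483]  H_jac=[-0.3739 0.0127]  S=[0.2768]  K=[-1.0427; -0.3152]  nu=[2.2463]  x^+=[-2.2516, 1.9637]  P^+=[0.4796 0.1610; 0.1610 0.5208]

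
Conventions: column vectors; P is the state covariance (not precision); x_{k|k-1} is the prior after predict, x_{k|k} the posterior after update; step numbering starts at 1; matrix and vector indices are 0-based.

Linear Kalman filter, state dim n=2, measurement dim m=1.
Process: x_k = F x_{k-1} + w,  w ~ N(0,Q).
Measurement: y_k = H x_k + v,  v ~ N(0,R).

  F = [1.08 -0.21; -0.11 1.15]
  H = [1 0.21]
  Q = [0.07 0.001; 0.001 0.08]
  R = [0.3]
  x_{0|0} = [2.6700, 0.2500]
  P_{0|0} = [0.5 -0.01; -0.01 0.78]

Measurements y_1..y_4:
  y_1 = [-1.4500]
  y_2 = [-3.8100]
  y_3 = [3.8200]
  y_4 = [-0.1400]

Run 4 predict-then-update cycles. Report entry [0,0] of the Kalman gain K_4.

step 1: x^-=[2.8311, -0.0062]  P^-=[0.6921 -0.2594; -0.2594 1.1201]  S=[0.9326]  K=[0.6838; -0.0259]  nu=[-4.2798]  x^+=[-0.0952, 0.1048]  P^+=[0.2561 -0.2429; -0.2429 1.1195]
step 2: x^-=[-0.1249, 0.1310]  P^-=[0.5283 -0.6071; -0.6071 1.6251]  S=[0.6450]  K=[0.6214; -0.4121]  nu=[-3.7126]  x^+=[-2.4320, 1.6609]  P^+=[0.2792 -0.4419; -0.4419 1.5156]
step 3: x^-=[-2.9753, 2.1776]  P^-=[0.6630 -0.9572; -0.9572 2.1995]  S=[0.6579]  K=[0.7021; -0.7528]  nu=[6.3380]  x^+=[1.4748, -2.5940]  P^+=[0.3386 -0.6094; -0.6094 1.8266]
step 4: x^-=[2.1375, -3.1453]  P^-=[0.8220 -1.2514; -1.2514 2.6540]  S=[0.7134]  K=[0.7838; -0.9728]  nu=[-1.6170]  x^+=[0.8701, -1.5723]  P^+=[0.3837 -0.7074; -0.7074 1.9788]

K[0,0] = 0.7838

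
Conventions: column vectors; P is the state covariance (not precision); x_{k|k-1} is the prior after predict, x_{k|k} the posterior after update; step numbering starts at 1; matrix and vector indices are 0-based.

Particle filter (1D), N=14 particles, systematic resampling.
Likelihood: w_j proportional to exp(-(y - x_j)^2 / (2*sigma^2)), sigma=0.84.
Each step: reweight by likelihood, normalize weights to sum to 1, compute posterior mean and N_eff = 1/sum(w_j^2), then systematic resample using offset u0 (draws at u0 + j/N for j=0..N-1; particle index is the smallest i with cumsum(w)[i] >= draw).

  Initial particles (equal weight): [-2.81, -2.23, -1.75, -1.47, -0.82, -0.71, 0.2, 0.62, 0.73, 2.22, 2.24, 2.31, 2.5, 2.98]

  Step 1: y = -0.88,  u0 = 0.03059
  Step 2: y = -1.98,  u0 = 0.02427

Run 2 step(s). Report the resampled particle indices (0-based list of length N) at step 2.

step 1: w=[0.0159, 0.0612, 0.1302, 0.1739, 0.2220, 0.2181, 0.0974, 0.0452, 0.0355, 0.0002, 0.0002, 0.0002, 0.0001, 0.0000]  mean=-0.9264  Neff=6.2183  idx=[1, 2, 2, 3, 3, 4, 4, 4, 4, 5, 5, 5, 6, 7]
step 2: w=[0.1350, 0.1359, 0.1359, 0.1173, 0.1173, 0.0544, 0.0544, 0.0544, 0.0544, 0.0450, 0.0450, 0.0450, 0.0049, 0.0012]  mean=-1.3942  Neff=9.9379  idx=[0, 0, 1, 1, 2, 2, 3, 4, 4, 5, 6, 8, 9, 11]

resampled_idx = [0, 0, 1, 1, 2, 2, 3, 4, 4, 5, 6, 8, 9, 11]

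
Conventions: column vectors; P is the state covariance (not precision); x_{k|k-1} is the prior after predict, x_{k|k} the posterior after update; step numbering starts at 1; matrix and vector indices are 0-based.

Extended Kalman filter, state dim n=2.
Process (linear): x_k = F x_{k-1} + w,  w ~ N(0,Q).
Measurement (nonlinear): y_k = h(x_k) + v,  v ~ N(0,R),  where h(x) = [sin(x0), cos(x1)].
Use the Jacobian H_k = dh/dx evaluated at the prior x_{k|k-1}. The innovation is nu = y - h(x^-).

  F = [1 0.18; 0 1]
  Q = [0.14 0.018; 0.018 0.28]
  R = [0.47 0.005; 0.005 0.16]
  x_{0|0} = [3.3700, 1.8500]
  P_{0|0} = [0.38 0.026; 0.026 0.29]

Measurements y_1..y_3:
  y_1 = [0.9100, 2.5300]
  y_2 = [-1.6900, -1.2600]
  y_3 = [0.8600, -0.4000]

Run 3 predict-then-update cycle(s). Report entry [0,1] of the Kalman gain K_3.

step 1: x^-=[3.7030, 1.8500]  P^-=[0.5388 0.0962; 0.0962 0.5700]  H_jac=[-0.8465 0.0000; 0.0000 -0.9613]  S=[0.8561 0.0833; 0.0833 0.6867]  K=[-0.5258 -0.0709; -0.0177 -0.7958]  nu=[1.4424, 2.8056]  x^+=[2.7456, -0.4081]  P^+=[0.2924 0.0145; 0.0145 0.1325]
step 2: x^-=[2.6722, -0.4081]  P^-=[0.4419 0.0564; 0.0564 0.4125]  H_jac=[-0.8918 0.0000; 0.0000 0.3969]  S=[0.8215 -0.0150; -0.0150 0.2250]  K=[-0.4785 0.0677; -0.0480 0.7246]  nu=[-2.1424, -2.1779]  x^+=[3.5500, -1.8832]  P^+=[0.2518 0.0212; 0.0212 0.2915]
step 3: x^-=[3.2110, -1.8832]  P^-=[0.4089 0.0917; 0.0917 0.5715]  H_jac=[-0.9976 0.0000; 0.0000 0.9516]  S=[0.8769 -0.0821; -0.0821 0.6775]  K=[-0.4583 0.0733; -0.0296 0.7991]  nu=[0.9294, -0.0927]  x^+=[2.7783, -1.9847]  P^+=[0.2156 0.0099; 0.0099 0.1342]

K[0,1] = 0.0733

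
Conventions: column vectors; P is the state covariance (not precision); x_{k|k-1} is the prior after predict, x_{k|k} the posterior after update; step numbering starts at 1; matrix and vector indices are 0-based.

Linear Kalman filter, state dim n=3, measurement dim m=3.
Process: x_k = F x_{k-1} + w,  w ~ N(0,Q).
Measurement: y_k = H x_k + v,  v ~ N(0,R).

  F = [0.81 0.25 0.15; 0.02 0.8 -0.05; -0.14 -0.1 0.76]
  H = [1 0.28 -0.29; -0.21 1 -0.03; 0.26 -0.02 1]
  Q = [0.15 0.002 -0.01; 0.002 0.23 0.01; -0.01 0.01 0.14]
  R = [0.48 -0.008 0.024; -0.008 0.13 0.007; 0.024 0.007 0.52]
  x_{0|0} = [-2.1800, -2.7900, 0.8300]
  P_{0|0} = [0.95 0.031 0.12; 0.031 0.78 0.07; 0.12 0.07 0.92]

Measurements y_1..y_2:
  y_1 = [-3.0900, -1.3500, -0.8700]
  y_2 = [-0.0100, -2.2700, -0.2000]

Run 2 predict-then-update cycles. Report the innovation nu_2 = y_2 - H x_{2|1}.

step 1: x^-=[-2.3388, -2.3171, 1.2150]  P^-=[0.8897 0.1898 0.0477; 0.1898 0.7270 -0.0480; 0.0477 -0.0480 0.6625]  S=[1.5688 0.2089 0.0995; 0.2089 0.8206 -0.0842; 0.0995 -0.0842 1.2677]  K=[0.5998 -0.1343 0.1611; 0.1506 0.8040 0.0312; -0.1345 -0.0049 0.5434]  nu=[0.2499, 0.5124, -1.5233]  x^+=[-2.5031, -1.9150, 0.3512]  P^+=[0.2883 0.0401 0.0231; 0.0401 0.1125 0.0173; 0.0231 0.0173 0.2736]
step 2: x^-=[-2.4536, -1.5997, 0.8088]  P^-=[0.3755 0.0543 -0.0022; 0.0543 0.3026 -0.0037; -0.0022 -0.0037 0.2984]  S=[0.9366 0.0526 0.0332; 0.0526 0.4269 -0.0173; 0.0332 -0.0173 0.8423]  K=[0.4204 -0.1054 0.0932; 0.1115 0.6694 0.0146; -0.1085 -0.0005 0.3579]  nu=[3.1260, -1.1613, -0.4029]  x^+=[-1.0544, -2.0345, 0.3260]  P^+=[0.1996 0.0257 0.0065; 0.0257 0.0919 0.0101; 0.0065 0.0101 0.1820]

innov = [3.1260, -1.1613, -0.4029]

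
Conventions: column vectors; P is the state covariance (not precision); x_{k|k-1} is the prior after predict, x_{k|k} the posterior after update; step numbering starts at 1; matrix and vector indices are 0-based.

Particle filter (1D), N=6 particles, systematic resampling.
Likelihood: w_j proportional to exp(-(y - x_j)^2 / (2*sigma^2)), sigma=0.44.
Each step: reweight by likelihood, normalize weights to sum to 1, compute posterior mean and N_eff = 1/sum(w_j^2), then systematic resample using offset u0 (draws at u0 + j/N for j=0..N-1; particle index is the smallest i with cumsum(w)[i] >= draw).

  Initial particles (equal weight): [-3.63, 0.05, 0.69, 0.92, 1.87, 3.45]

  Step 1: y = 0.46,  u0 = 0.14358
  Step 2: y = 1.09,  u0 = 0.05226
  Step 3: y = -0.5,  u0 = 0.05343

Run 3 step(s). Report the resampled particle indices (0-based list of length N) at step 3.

resampled_idx = [0, 0, 1, 2, 2, 4]

step 1: w=[0.0000, 0.3078, 0.4144, 0.2751, 0.0028, 0.0000]  mean=0.5596  Neff=2.9231  idx=[1, 2, 2, 2, 3, 3]
step 2: w=[0.0157, 0.1695, 0.1695, 0.1695, 0.2379, 0.2379]  mean=0.7894  Neff=5.0095  idx=[1, 2, 3, 4, 4, 5]
step 3: w=[0.2750, 0.2750, 0.2750, 0.0583, 0.0583, 0.0583]  mean=0.7303  Neff=4.2182  idx=[0, 0, 1, 2, 2, 4]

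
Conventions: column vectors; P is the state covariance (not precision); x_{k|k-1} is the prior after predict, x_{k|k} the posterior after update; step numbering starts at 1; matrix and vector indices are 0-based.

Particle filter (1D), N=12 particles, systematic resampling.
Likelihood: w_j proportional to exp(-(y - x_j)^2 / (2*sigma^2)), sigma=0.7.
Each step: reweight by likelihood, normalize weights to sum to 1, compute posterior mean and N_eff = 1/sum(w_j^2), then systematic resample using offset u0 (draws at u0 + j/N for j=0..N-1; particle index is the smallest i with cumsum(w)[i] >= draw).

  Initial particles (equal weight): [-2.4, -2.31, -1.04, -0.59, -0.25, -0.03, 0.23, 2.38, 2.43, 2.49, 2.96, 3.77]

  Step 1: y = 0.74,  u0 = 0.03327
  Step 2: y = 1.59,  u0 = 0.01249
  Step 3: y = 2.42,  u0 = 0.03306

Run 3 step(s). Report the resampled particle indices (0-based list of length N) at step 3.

resampled_idx = [8, 8, 8, 9, 9, 9, 10, 10, 10, 11, 11, 11]

step 1: w=[0.0000, 0.0000, 0.0192, 0.0801, 0.1791, 0.2659, 0.3734, 0.0313, 0.0264, 0.0214, 0.0032, 0.0000]  mean=0.1673  Neff=3.9825  idx=[3, 4, 4, 5, 5, 5, 5, 6, 6, 6, 6, 8]
step 2: w=[0.0054, 0.0220, 0.0220, 0.0478, 0.0478, 0.0478, 0.0478, 0.1053, 0.1053, 0.1053, 0.1053, 0.3384]  mean=0.8992  Neff=5.9181  idx=[1, 3, 5, 7, 8, 8, 9, 10, 11, 11, 11, 11]
step 3: w=[0.0002, 0.0005, 0.0005, 0.0019, 0.0019, 0.0019, 0.0019, 0.0019, 0.2474, 0.2474, 0.2474, 0.2474]  mean=2.4065  Neff=4.0852  idx=[8, 8, 8, 9, 9, 9, 10, 10, 10, 11, 11, 11]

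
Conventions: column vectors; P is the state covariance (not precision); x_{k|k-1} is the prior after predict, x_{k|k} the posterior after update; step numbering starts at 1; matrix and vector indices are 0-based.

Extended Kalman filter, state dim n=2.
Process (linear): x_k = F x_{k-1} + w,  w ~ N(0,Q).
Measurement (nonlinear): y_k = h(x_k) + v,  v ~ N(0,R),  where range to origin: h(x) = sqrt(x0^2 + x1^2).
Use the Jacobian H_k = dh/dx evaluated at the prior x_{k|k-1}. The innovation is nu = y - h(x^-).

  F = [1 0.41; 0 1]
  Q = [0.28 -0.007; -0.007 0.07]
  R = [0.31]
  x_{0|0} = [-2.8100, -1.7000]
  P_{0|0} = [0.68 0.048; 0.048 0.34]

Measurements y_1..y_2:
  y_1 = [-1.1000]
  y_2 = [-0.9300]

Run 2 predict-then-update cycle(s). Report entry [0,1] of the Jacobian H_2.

H_jac[0,1] = -0.9995

step 1: x^-=[-3.5070, -1.7000]  P^-=[1.0565 0.1804; 0.1804 0.4100]  H_jac=[-0.8999 -0.4362]  S=[1.3851]  K=[-0.7432; -0.2463]  nu=[-4.9973]  x^+=[0.2069, -0.4691]  P^+=[0.2915 -0.0732; -0.0732 0.3260]
step 2: x^-=[0.0146, -0.4691]  P^-=[0.5663 0.0535; 0.0535 0.3960]  H_jac=[0.0311 -0.9995]  S=[0.7028]  K=[-0.0510; -0.5608]  nu=[-1.3993]  x^+=[0.0860, 0.3156]  P^+=[0.5645 0.0334; 0.0334 0.1750]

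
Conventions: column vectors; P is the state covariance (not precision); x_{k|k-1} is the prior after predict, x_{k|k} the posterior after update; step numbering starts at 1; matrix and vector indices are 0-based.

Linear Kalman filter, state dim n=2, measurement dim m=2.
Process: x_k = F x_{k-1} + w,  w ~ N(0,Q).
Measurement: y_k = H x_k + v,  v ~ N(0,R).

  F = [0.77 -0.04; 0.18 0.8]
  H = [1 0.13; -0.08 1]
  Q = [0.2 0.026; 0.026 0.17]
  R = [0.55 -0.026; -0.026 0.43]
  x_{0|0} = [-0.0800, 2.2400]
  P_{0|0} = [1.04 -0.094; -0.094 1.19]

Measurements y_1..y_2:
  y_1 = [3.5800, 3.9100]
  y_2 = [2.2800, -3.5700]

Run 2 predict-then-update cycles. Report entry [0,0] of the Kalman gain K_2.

K[0,0] = 0.4166

step 1: x^-=[-0.1512, 1.7776]  P^-=[0.8243 0.0748; 0.0748 0.9382]  S=[1.4096 0.1041; 0.1041 1.3615]  K=[0.5945 -0.0389; 0.0896 0.6779]  nu=[3.5001, 2.1203]  x^+=[1.8473, 3.5283]  P^+=[0.3288 -0.0059; -0.0059 0.2887]
step 2: x^-=[1.2813, 3.1552]  P^-=[0.3958 0.0587; 0.0587 0.3637]  S=[0.9672 0.0478; 0.0478 0.7868]  K=[0.4166 0.0091; 0.0874 0.4510]  nu=[0.5886, -6.6227]  x^+=[1.4660, 0.2200]  P^+=[0.2274 0.0113; 0.0113 0.1925]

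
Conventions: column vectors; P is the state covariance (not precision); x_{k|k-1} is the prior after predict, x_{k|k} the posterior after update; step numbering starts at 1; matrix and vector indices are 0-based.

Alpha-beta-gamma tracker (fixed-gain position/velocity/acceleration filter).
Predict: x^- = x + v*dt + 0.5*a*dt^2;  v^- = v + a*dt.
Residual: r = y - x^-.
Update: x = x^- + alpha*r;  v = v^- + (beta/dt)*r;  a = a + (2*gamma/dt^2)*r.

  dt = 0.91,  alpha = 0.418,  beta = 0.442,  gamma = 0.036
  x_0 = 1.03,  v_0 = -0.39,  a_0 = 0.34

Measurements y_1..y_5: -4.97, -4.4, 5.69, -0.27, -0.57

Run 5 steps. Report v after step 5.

v_post = 1.7202

step 1: x_pred=0.8159  r=-5.7859  x^+=-1.6026  v^+=-2.8909  a^+=-0.1631
step 2: x_pred=-4.3008  r=-0.0992  x^+=-4.3423  v^+=-3.0874  a^+=-0.1717
step 3: x_pred=-7.2229  r=12.9129  x^+=-1.8253  v^+=3.0283  a^+=0.9510
step 4: x_pred=1.3242  r=-1.5942  x^+=0.6578  v^+=3.1194  a^+=0.8124
step 5: x_pred=3.8329  r=-4.4029  x^+=1.9925  v^+=1.7202  a^+=0.4296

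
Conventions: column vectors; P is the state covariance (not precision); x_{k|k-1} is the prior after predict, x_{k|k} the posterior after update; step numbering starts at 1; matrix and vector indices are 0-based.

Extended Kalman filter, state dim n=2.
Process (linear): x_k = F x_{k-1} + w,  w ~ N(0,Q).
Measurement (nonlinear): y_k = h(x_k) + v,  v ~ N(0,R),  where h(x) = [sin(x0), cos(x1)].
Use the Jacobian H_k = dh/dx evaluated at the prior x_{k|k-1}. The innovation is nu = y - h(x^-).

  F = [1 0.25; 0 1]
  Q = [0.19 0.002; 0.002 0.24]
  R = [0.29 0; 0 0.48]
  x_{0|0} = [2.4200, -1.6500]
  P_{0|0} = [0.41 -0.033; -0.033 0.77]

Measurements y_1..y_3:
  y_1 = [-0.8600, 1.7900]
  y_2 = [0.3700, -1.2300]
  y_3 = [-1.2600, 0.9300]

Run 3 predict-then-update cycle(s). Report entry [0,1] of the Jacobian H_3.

step 1: x^-=[2.0075, -1.6500]  P^-=[0.6316 0.1615; 0.1615 1.0100]  H_jac=[-0.4230 0.0000; 0.0000 0.9969]  S=[0.4030 -0.0681; -0.0681 1.4837]  K=[-0.6496 0.0787; -0.0553 0.6761]  nu=[-1.7662, 1.8691]  x^+=[3.3019, -0.2887]  P^+=[0.4454 0.0379; 0.0379 0.3255]
step 2: x^-=[3.2297, -0.2887]  P^-=[0.6747 0.1213; 0.1213 0.5655]  H_jac=[-0.9961 0.0000; 0.0000 0.2847]  S=[0.9595 -0.0344; -0.0344 0.5259]  K=[-0.6998 0.0199; -0.1152 0.2987]  nu=[0.4580, -2.1886]  x^+=[2.8657, -0.9952]  P^+=[0.2037 0.0335; 0.0335 0.5035]
step 3: x^-=[2.6169, -0.9952]  P^-=[0.4420 0.1614; 0.1614 0.7435]  H_jac=[-0.8655 0.0000; 0.0000 0.8389]  S=[0.6210 -0.1172; -0.1172 1.0032]  K=[-0.6037 0.0644; -0.1101 0.6089]  nu=[-1.7610, 0.3857]  x^+=[3.7049, -0.5666]  P^+=[0.2023 0.0369; 0.0369 0.3484]

H_jac[0,1] = 0.0000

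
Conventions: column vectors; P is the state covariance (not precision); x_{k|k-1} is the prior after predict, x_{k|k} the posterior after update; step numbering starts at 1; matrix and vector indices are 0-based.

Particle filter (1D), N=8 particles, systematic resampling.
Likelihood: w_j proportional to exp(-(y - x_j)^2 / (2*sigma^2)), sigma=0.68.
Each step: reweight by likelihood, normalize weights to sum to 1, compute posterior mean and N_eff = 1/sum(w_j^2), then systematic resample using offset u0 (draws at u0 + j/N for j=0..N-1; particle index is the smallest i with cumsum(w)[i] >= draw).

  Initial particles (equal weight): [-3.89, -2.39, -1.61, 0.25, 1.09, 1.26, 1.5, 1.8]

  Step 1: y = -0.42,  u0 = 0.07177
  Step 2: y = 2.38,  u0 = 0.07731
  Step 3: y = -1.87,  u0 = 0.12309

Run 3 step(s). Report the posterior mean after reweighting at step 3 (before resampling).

step 1: w=[0.0000, 0.0150, 0.2157, 0.6140, 0.0848, 0.0472, 0.0185, 0.0048]  mean=-0.0414  Neff=2.3068  idx=[2, 2, 3, 3, 3, 3, 3, 5]
step 2: w=[0.0000, 0.0000, 0.0251, 0.0251, 0.0251, 0.0251, 0.0251, 0.8743]  mean=1.1331  Neff=1.3027  idx=[5, 7, 7, 7, 7, 7, 7, 7]
step 3: w=[0.9779, 0.0032, 0.0032, 0.0032, 0.0032, 0.0032, 0.0032, 0.0032]  mean=0.2724  Neff=1.0457  idx=[0, 0, 0, 0, 0, 0, 0, 7]

post_mean = 0.2724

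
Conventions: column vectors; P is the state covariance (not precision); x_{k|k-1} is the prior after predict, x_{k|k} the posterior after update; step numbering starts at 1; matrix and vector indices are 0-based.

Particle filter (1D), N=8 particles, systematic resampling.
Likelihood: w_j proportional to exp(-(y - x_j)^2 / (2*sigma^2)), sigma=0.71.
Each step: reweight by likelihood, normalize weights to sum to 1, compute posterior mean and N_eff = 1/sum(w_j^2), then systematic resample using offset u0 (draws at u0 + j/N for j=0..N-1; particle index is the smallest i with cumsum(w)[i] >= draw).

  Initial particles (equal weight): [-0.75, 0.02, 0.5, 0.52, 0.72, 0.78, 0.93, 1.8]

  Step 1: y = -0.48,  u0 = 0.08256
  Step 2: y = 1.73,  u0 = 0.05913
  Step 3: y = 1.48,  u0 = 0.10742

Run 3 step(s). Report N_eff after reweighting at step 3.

step 1: w=[0.3041, 0.2551, 0.1261, 0.1212, 0.0784, 0.0677, 0.0455, 0.0019]  mean=0.0581  Neff=4.9762  idx=[0, 0, 1, 1, 2, 3, 4, 6]
step 2: w=[0.0015, 0.0015, 0.0375, 0.0375, 0.1522, 0.1597, 0.2481, 0.3618]  mean=0.6735  Neff=4.0991  idx=[3, 4, 5, 6, 6, 7, 7, 7]
step 3: w=[0.0284, 0.0906, 0.0942, 0.1324, 0.1324, 0.1740, 0.1740, 0.1740]  mean=0.7710  Neff=6.9547  idx=[1, 3, 4, 5, 5, 6, 7, 7]

N_eff = 6.9547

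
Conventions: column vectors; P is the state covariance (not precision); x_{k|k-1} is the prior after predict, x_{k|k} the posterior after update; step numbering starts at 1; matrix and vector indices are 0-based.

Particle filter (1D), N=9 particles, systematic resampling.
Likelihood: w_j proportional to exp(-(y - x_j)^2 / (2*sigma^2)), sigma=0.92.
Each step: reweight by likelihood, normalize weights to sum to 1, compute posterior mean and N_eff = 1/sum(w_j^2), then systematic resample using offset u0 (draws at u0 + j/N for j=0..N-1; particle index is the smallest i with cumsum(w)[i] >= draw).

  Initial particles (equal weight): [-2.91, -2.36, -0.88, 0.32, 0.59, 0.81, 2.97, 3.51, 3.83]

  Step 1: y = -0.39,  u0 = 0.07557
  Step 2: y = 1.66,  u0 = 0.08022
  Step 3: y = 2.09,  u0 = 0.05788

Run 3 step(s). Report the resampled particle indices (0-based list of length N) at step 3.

resampled_idx = [0, 2, 3, 4, 5, 6, 7, 7, 8]

step 1: w=[0.0086, 0.0370, 0.3178, 0.2719, 0.2077, 0.1564, 0.0005, 0.0000, 0.0000]  mean=-0.0542  Neff=4.0982  idx=[2, 2, 2, 3, 3, 3, 4, 5, 5]
step 2: w=[0.0076, 0.0076, 0.0076, 0.1186, 0.1186, 0.1186, 0.1742, 0.2236, 0.2236]  mean=0.5589  Neff=5.7896  idx=[3, 4, 5, 6, 6, 7, 7, 8, 8]
step 3: w=[0.0623, 0.0623, 0.0623, 0.1050, 0.1050, 0.1507, 0.1507, 0.1507, 0.1507]  mean=0.6721  Neff=8.0257  idx=[0, 2, 3, 4, 5, 6, 7, 7, 8]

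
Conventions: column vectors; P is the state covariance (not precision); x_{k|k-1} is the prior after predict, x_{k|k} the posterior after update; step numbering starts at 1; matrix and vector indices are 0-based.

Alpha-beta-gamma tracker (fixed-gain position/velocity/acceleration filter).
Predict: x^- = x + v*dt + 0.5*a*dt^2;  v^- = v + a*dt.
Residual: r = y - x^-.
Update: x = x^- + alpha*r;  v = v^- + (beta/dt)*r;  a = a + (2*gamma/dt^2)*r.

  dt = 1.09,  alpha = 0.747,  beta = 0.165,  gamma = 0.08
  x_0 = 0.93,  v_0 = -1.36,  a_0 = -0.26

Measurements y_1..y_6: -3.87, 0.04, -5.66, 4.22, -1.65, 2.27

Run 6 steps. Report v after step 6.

step 1: x_pred=-0.7069  r=-3.1631  x^+=-3.0697  v^+=-2.1222  a^+=-0.6860
step 2: x_pred=-5.7905  r=5.8305  x^+=-1.4351  v^+=-1.9873  a^+=0.0992
step 3: x_pred=-3.5424  r=-2.1176  x^+=-5.1242  v^+=-2.1998  a^+=-0.1860
step 4: x_pred=-7.6325  r=11.8525  x^+=1.2213  v^+=-0.6083  a^+=1.4102
step 5: x_pred=1.3960  r=-3.0460  x^+=-0.8794  v^+=0.4677  a^+=1.0000
step 6: x_pred=0.2245  r=2.0455  x^+=1.7525  v^+=1.8673  a^+=1.2755

v_post = 1.8673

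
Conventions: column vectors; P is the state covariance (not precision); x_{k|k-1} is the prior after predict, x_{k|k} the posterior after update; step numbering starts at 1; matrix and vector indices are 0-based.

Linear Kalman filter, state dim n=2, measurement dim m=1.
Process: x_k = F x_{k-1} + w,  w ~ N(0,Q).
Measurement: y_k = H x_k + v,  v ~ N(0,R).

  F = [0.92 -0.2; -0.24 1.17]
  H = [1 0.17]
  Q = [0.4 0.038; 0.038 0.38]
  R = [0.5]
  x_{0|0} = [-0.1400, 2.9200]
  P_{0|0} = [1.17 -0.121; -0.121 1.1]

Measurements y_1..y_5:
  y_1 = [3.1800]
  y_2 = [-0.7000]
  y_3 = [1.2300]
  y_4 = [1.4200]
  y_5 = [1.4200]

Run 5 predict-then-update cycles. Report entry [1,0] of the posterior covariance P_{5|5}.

P_post[1,0] = -2.0083

step 1: x^-=[-0.7128, 3.4500]  P^-=[1.4788 -0.6138; -0.6138 2.0211]  S=[1.8285]  K=[0.7517; -0.1478]  nu=[3.3063]  x^+=[1.7725, 2.9614]  P^+=[0.4457 -0.4107; -0.4107 1.9812]
step 2: x^-=[1.0384, 3.0395]  P^-=[1.0076 -0.9858; -0.9858 3.3484]  S=[1.2692]  K=[0.6618; -0.3282]  nu=[-2.2551]  x^+=[-0.4541, 3.7796]  P^+=[0.4516 -0.7101; -0.7101 3.2117]
step 3: x^-=[-1.1737, 4.5312]  P^-=[1.1720 -1.6117; -1.6117 5.2013]  S=[1.2744]  K=[0.7047; -0.5708]  nu=[1.6334]  x^+=[-0.0227, 3.5987]  P^+=[0.5392 -1.0990; -1.0990 4.7860]
step 4: x^-=[-0.7406, 4.2160]  P^-=[1.4523 -2.4367; -2.4367 7.5798]  S=[1.3428]  K=[0.7730; -0.8550]  nu=[1.4439]  x^+=[0.3755, 2.9814]  P^+=[0.6499 -1.5492; -1.5492 6.5981]
step 5: x^-=[-0.2508, 3.3981]  P^-=[1.7841 -3.3914; -3.3914 10.3196]  S=[1.4292]  K=[0.8449; -1.1454]  nu=[1.0931]  x^+=[0.6728, 2.1461]  P^+=[0.7638 -2.0083; -2.0083 8.4446]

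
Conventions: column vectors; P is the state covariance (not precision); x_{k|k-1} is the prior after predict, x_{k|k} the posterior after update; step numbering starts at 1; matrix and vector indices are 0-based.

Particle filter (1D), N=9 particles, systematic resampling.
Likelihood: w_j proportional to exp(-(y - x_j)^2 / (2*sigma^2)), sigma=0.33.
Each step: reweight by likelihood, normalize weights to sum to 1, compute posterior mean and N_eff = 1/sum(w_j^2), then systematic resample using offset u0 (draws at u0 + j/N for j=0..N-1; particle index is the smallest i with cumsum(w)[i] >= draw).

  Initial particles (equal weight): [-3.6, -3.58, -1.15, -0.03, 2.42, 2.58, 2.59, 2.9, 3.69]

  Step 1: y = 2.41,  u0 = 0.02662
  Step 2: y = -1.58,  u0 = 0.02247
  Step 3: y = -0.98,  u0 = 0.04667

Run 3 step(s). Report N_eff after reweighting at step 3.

step 1: w=[0.0000, 0.0000, 0.0000, 0.0000, 0.3256, 0.2853, 0.2807, 0.1082, 0.0002]  mean=2.5655  Neff=3.5980  idx=[4, 4, 4, 5, 5, 5, 6, 6, 7]
step 2: w=[0.3321, 0.3321, 0.3321, 0.0008, 0.0008, 0.0008, 0.0006, 0.0006, 0.0000]  mean=2.4206  Neff=3.0218  idx=[0, 0, 0, 1, 1, 1, 2, 2, 2]
step 3: w=[0.1111, 0.1111, 0.1111, 0.1111, 0.1111, 0.1111, 0.1111, 0.1111, 0.1111]  mean=2.4200  Neff=9.0000  idx=[0, 1, 2, 3, 4, 5, 6, 7, 8]

N_eff = 9.0000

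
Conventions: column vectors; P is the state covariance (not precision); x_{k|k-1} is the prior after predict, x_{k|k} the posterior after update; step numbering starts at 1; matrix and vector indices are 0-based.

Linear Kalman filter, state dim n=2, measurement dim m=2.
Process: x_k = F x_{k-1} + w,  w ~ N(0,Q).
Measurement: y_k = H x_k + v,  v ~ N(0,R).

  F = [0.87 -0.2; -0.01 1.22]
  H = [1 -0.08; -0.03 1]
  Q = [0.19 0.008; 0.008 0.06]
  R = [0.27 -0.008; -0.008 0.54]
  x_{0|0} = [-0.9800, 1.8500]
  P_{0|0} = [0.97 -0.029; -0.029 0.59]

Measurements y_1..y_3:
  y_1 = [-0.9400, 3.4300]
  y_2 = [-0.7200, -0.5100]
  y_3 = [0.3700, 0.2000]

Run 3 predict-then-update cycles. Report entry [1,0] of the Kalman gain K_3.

step 1: x^-=[-1.2226, 2.2668]  P^-=[0.9579 -0.1752; -0.1752 0.9390]  S=[1.2619 -0.2875; -0.2875 1.4903]  K=[0.7730 0.0123; -0.0565 0.6227]  nu=[0.4639, 1.1265]  x^+=[-0.8502, 2.9420]  P^+=[0.2091 0.0067; 0.0067 0.3369]
step 2: x^-=[-1.3281, 3.5978]  P^-=[0.3594 -0.0689; -0.0689 0.5613]  S=[0.6441 -0.1327; -0.1327 1.1057]  K=[0.5658 -0.0041; -0.0735 0.5007]  nu=[0.8959, -4.1476]  x^+=[-0.8040, 1.4554]  P^+=[0.1526 -0.0022; -0.0022 0.2709]
step 3: x^-=[-0.9906, 1.7836]  P^-=[0.3171 -0.0617; -0.0617 0.4632]  S=[0.6000 -0.1165; -0.1165 1.0072]  K=[0.5351 -0.0089; -0.0768 0.4529]  nu=[1.5033, -1.6133]  x^+=[-0.1719, 0.9376]  P^+=[0.1442 -0.0047; -0.0047 0.2450]

K[1,0] = -0.0768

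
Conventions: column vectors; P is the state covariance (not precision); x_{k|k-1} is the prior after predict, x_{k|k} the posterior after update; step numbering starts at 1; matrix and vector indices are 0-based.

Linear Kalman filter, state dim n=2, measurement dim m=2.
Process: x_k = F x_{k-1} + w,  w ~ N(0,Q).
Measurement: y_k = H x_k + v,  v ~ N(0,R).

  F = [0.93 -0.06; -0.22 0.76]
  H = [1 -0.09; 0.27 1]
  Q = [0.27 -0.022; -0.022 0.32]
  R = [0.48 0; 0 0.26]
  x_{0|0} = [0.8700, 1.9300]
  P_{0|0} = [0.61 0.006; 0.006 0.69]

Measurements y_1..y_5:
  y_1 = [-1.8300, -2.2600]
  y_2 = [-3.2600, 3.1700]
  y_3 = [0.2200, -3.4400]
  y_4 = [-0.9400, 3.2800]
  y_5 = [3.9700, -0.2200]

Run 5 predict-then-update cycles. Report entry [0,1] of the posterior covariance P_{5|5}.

P_post[0,1] = -0.0538

step 1: x^-=[0.6933, 1.2754]  P^-=[0.7994 -0.1739; -0.1739 0.7461]  S=[1.3168 -0.0210; -0.0210 0.9704]  K=[0.6199 0.0566; -0.1717 0.7167]  nu=[-2.4085, -3.7226]  x^+=[-1.0104, -0.9791]  P^+=[0.2918 -0.0641; -0.0641 0.2036]
step 2: x^-=[-0.8809, -0.5219]  P^-=[0.5302 -0.1371; -0.1371 0.4732]  S=[1.0388 -0.0332; -0.0332 0.6978]  K=[0.5234 0.0336; -0.1532 0.6178]  nu=[-2.4260, 3.9297]  x^+=[-2.0188, 2.2775]  P^+=[0.2460 -0.0577; -0.0577 0.1762]
step 3: x^-=[-2.0141, 2.1751]  P^-=[0.4899 -0.1219; -0.1219 0.4530]  S=[0.9955 -0.0275; -0.0275 0.6828]  K=[0.5041 0.0354; -0.1466 0.6093]  nu=[2.4299, -5.0712]  x^+=[-0.9689, -1.2709]  P^+=[0.2370 -0.0548; -0.0548 0.1732]
step 4: x^-=[-0.8248, -0.7527]  P^-=[0.4817 -0.1178; -0.1178 0.4498]  S=[0.9866 -0.0254; -0.0254 0.6813]  K=[0.5000 0.0366; -0.1448 0.6081]  nu=[-0.1829, 4.2554]  x^+=[-0.7606, 1.8617]  P^+=[0.2351 -0.0540; -0.0540 0.1727]
step 5: x^-=[-0.8191, 1.5822]  P^-=[0.4800 -0.1168; -0.1168 0.4492]  S=[0.9847 -0.0248; -0.0248 0.6811]  K=[0.4991 0.0369; -0.1444 0.6079]  nu=[4.9315, -1.5811]  x^+=[1.5838, -0.0910]  P^+=[0.2347 -0.0538; -0.0538 0.1726]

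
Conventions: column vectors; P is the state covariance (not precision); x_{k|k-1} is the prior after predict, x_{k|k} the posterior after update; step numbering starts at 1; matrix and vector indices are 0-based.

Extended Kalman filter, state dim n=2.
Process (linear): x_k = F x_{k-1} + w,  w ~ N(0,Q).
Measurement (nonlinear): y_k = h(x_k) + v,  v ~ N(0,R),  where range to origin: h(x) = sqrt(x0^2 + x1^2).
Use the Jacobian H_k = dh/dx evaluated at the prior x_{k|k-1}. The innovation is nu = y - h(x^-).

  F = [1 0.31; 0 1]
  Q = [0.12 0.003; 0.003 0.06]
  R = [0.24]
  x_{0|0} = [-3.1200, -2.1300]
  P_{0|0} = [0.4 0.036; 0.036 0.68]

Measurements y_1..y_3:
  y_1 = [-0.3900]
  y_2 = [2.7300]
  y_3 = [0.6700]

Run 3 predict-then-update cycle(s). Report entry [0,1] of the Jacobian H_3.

step 1: x^-=[-3.7803, -2.1300]  P^-=[0.6077 0.2498; 0.2498 0.7400]  H_jac=[-0.8712 -0.4909]  S=[1.0932]  K=[-0.5964; -0.5314]  nu=[-4.7291]  x^+=[-0.9597, 0.3828]  P^+=[0.2188 -0.0967; -0.0967 0.4313]
step 2: x^-=[-0.8410, 0.3828]  P^-=[0.3203 0.0401; 0.0401 0.4913]  H_jac=[-0.9102 0.4143]  S=[0.5594]  K=[-0.4914; 0.2987]  nu=[1.8059]  x^+=[-1.7285, 0.9222]  P^+=[0.1852 0.1222; 0.1222 0.4414]
step 3: x^-=[-1.4426, 0.9222]  P^-=[0.4234 0.2620; 0.2620 0.5014]  H_jac=[-0.8425 0.5386]  S=[0.4482]  K=[-0.4810; 0.1101]  nu=[-1.0422]  x^+=[-0.9413, 0.8075]  P^+=[0.3197 0.2857; 0.2857 0.4960]

H_jac[0,1] = 0.5386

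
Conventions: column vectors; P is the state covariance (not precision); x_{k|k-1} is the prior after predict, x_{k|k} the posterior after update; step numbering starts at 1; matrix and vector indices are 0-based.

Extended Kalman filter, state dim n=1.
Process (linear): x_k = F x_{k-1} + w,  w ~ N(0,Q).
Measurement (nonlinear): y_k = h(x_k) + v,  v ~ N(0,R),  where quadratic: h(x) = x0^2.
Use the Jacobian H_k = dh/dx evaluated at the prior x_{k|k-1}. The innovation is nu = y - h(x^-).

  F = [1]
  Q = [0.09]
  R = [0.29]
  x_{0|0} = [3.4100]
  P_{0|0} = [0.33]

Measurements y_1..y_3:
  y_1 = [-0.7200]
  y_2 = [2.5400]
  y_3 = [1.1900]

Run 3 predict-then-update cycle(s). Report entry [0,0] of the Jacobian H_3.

step 1: x^-=[3.4100]  P^-=[0.4200]  H_jac=[6.8200]  S=[19.8252]  K=[0.1445]  nu=[-12.3481]  x^+=[1.6259]  P^+=[0.0061]
step 2: x^-=[1.6259]  P^-=[0.0961]  H_jac=[3.2518]  S=[1.3067]  K=[0.2393]  nu=[-0.1036]  x^+=[1.6011]  P^+=[0.0213]
step 3: x^-=[1.6011]  P^-=[0.1113]  H_jac=[3.2023]  S=[1.4317]  K=[0.2490]  nu=[-1.3736]  x^+=[1.2591]  P^+=[0.0226]

H_jac[0,0] = 3.2023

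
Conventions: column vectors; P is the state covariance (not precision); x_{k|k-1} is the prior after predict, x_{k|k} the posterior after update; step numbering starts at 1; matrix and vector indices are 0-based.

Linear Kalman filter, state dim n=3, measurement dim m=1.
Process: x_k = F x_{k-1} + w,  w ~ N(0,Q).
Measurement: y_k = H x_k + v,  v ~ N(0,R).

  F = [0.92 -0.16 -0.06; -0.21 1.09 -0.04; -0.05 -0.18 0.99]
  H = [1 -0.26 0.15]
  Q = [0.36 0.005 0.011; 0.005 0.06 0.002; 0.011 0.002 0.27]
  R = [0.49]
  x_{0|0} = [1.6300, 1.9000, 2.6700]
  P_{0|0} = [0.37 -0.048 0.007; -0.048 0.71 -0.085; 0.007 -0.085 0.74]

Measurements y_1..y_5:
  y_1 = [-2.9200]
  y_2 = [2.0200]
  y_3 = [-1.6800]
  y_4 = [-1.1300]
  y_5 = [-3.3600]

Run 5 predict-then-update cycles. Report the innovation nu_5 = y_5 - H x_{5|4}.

step 1: x^-=[1.0354, 1.6219, 2.2198]  P^-=[0.7057 -0.2334 -0.0030; -0.2334 0.9506 -0.2557; -0.0030 -0.2557 1.0479]  S=[1.4240]  K=[0.5379; -0.3644; 0.1550]  nu=[-3.8667]  x^+=[-1.0445, 3.0310, 1.6206]  P^+=[0.2937 0.0457 -0.1217; 0.0457 0.7614 -0.1753; -0.1217 -0.1753 1.0137]
step 2: x^-=[-1.5431, 3.4583, 1.1111]  P^-=[0.6284 -0.1215 -0.1333; -0.1215 0.9716 -0.3506; -0.1333 -0.3506 1.3643]  S=[1.2652]  K=[0.5058; -0.3372; 0.1284]  nu=[4.2956]  x^+=[0.6295, 2.0098, 1.6626]  P^+=[0.3047 0.0943 -0.2155; 0.0943 0.8277 -0.2958; -0.2155 -0.2958 1.3435]
step 3: x^-=[0.1578, 1.9919, 1.2528]  P^-=[0.6343 -0.0746 -0.2271; -0.0746 1.0380 -0.4889; -0.2271 -0.4889 1.7428]  S=[1.2424]  K=[0.4987; -0.3363; 0.1299]  nu=[-1.5079]  x^+=[-0.5941, 2.4990, 1.0569]  P^+=[0.3253 0.1338 -0.3076; 0.1338 0.8975 -0.4346; -0.3076 -0.4346 1.7218]
step 4: x^-=[-1.0098, 2.8064, 0.6262]  P^-=[0.6507 -0.0385 -0.3184; -0.0385 1.1149 -0.6499; -0.3184 -0.6499 2.1752]  S=[1.2402]  K=[0.4942; -0.3434; 0.1426]  nu=[0.5155]  x^+=[-0.7550, 2.6293, 0.6997]  P^+=[0.3478 0.1720 -0.4058; 0.1720 0.9687 -0.5892; -0.4058 -0.5892 2.1500]
step 5: x^-=[-1.1573, 2.9965, 0.2572]  P^-=[0.6697 -0.0031 -0.4158; -0.0031 1.1955 -0.8289; -0.4158 -0.8289 2.6627]  S=[1.2420]  K=[0.4897; -0.3529; 0.1603]  nu=[-1.4622]  x^+=[-1.8733, 3.5125, 0.0228]  P^+=[0.3719 0.2115 -0.5133; 0.2115 1.0408 -0.7586; -0.5133 -0.7586 2.6308]

innov = [-1.4622]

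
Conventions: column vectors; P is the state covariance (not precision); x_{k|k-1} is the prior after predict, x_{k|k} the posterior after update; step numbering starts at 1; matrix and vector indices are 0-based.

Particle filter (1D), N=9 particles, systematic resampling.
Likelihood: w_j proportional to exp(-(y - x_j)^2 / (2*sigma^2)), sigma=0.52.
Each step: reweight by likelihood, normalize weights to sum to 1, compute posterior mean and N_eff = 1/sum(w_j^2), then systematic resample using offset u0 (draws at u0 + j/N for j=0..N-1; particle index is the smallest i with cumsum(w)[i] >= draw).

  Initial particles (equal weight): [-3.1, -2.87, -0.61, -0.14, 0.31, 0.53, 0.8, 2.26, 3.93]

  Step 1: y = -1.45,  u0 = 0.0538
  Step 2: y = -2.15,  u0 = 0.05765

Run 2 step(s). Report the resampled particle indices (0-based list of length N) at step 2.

step 1: w=[0.0187, 0.0691, 0.7801, 0.1204, 0.0094, 0.0020, 0.0002, 0.0000, 0.0000]  mean=-0.7449  Neff=1.5916  idx=[1, 2, 2, 2, 2, 2, 2, 2, 3]
step 2: w=[0.8137, 0.0264, 0.0264, 0.0264, 0.0264, 0.0264, 0.0264, 0.0264, 0.0012]  mean=-2.4484  Neff=1.4992  idx=[0, 0, 0, 0, 0, 0, 0, 1, 6]

resampled_idx = [0, 0, 0, 0, 0, 0, 0, 1, 6]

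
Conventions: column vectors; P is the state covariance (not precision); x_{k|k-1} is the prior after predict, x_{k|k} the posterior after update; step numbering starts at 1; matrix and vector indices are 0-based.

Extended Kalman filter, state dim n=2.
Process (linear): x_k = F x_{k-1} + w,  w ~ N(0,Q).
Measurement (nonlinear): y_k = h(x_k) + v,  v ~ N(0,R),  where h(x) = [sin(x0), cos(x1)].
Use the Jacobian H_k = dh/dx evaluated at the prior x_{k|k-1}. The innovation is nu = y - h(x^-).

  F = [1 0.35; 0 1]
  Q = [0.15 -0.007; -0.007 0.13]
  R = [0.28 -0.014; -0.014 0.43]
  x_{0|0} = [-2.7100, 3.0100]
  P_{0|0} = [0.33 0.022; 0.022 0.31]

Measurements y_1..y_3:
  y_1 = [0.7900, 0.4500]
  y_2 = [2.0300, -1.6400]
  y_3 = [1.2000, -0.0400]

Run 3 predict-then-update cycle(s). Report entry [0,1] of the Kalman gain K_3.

K[0,1] = 0.0596

step 1: x^-=[-1.6565, 3.0100]  P^-=[0.5334 0.1235; 0.1235 0.4400]  H_jac=[-0.0856 0.0000; 0.0000 -0.1312]  S=[0.2839 -0.0126; -0.0126 0.4376]  K=[-0.1627 -0.0417; -0.0432 -0.1332]  nu=[1.7863, 1.4414]  x^+=[-2.0072, 2.7410]  P^+=[0.5253 0.1194; 0.1194 0.4319]
step 2: x^-=[-1.0479, 2.7410]  P^-=[0.8117 0.2635; 0.2635 0.5619]  H_jac=[0.4994 0.0000; 0.0000 -0.3900]  S=[0.4825 -0.0653; -0.0653 0.5155]  K=[0.8275 -0.0945; 0.2190 -0.3974]  nu=[2.8964, -0.7192]  x^+=[1.4167, 3.6610]  P^+=[0.4666 0.1339; 0.1339 0.4460]
step 3: x^-=[2.6981, 3.6610]  P^-=[0.7649 0.2830; 0.2830 0.5760]  H_jac=[-0.9032 0.0000; 0.0000 0.4963]  S=[0.9041 -0.1409; -0.1409 0.5719]  K=[-0.7549 0.0596; -0.2130 0.4474]  nu=[0.7709, 0.8281]  x^+=[2.1655, 3.8673]  P^+=[0.2350 0.0730; 0.0730 0.3936]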